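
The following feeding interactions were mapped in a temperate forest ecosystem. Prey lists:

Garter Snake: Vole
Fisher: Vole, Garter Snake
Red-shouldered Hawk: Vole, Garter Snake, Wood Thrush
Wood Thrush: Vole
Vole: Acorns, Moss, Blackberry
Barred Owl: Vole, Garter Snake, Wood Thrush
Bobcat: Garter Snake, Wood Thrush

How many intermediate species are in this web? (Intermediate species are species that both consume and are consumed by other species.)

3

Intermediate species (has both prey and predators): Vole, Garter Snake, Wood Thrush.
Count: 3.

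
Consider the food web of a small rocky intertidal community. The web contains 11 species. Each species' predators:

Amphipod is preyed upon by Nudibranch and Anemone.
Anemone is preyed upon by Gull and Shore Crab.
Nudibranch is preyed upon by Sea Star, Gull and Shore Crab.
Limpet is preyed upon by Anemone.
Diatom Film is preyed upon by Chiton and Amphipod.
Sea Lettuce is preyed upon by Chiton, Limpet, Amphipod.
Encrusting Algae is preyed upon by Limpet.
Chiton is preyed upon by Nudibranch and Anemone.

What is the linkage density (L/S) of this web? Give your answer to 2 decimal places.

L/S = 1.45

There are L = 16 links among S = 11 species.
L/S = 16/11 = 1.4545 ≈ 1.45.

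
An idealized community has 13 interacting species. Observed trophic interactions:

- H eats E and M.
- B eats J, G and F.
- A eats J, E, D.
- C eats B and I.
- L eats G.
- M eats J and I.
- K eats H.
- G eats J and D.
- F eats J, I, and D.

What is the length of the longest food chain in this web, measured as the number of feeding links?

One longest chain: J → M → H → K.
It has 4 species and 3 links.

3 links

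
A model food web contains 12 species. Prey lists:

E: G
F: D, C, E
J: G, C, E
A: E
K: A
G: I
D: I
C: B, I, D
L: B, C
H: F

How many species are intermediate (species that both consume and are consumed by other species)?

6

Intermediate species (has both prey and predators): D, G, C, E, A, F.
Count: 6.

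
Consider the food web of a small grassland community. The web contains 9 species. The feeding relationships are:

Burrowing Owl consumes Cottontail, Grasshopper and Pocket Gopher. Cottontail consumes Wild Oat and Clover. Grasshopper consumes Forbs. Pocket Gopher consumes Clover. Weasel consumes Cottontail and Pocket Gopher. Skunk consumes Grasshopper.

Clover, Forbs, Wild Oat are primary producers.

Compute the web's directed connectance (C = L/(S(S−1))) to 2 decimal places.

C = 0.14

The web has S = 9 species and L = 10 feeding links.
C = L / (S(S−1)) = 10 / 72 = 0.1389 ≈ 0.14.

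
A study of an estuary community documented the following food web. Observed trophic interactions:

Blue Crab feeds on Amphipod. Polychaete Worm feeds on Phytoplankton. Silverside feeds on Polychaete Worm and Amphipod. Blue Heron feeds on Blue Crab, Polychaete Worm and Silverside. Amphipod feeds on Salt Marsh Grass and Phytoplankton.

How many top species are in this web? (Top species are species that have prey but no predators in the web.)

1

Top species (has prey, but nothing eats it): Blue Heron.
Count: 1.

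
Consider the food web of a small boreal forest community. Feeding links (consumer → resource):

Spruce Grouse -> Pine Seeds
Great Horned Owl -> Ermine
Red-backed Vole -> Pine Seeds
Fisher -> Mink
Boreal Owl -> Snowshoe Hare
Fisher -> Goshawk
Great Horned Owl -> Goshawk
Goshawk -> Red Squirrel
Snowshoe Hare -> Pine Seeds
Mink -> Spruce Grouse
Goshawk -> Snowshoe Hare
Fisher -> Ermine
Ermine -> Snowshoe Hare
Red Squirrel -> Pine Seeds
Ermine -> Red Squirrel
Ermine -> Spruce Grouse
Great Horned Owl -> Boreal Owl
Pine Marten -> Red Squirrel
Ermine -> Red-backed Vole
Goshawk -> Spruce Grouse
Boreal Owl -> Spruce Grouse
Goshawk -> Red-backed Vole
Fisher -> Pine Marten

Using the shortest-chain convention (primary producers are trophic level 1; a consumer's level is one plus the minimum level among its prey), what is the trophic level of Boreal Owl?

Pine Seeds is a producer → level 1.
Spruce Grouse eats Pine Seeds → level 2.
Boreal Owl eats Spruce Grouse → level 3.
No prey of Boreal Owl is below level 2, so 3 is the minimum.

Trophic level 3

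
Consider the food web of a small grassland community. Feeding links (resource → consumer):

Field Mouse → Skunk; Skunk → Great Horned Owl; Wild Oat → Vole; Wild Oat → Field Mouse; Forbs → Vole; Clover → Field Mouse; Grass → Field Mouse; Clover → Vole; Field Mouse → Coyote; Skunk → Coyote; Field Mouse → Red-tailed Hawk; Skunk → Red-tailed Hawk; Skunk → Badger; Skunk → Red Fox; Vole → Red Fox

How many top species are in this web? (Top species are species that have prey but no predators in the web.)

5

Top species (has prey, but nothing eats it): Coyote, Badger, Red Fox, Red-tailed Hawk, Great Horned Owl.
Count: 5.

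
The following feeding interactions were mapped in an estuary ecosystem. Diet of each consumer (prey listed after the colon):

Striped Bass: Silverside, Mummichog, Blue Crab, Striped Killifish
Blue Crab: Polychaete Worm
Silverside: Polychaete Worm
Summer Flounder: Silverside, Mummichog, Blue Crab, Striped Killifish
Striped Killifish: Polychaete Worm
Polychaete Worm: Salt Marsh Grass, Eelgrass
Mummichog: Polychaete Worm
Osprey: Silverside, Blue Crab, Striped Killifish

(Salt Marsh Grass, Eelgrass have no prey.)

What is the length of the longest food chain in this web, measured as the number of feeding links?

3 links

One longest chain: Salt Marsh Grass → Polychaete Worm → Silverside → Summer Flounder.
It has 4 species and 3 links.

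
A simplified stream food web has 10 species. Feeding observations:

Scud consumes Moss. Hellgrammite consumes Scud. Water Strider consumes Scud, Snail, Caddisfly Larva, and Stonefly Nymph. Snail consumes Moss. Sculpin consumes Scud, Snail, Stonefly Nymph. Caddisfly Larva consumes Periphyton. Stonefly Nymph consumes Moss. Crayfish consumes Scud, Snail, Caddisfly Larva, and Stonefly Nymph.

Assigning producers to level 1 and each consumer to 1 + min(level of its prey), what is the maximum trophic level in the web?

3

Producers (level 1): Moss, Periphyton.
Following each consumer down to its lowest-level prey: Moss → Scud → Hellgrammite (levels 1 through 3).
All prey of Hellgrammite (Scud 2) are at level 2 or above, so Hellgrammite is at level 1 + 2 = 3.
Every consumer has at least one prey at level 2 or below, so none exceeds level 3.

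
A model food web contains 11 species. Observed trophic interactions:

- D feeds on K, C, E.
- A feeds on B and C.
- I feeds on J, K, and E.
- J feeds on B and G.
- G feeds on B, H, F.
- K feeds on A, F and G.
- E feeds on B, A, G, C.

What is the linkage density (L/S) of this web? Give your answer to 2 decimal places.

There are L = 20 links among S = 11 species.
L/S = 20/11 = 1.8182 ≈ 1.82.

L/S = 1.82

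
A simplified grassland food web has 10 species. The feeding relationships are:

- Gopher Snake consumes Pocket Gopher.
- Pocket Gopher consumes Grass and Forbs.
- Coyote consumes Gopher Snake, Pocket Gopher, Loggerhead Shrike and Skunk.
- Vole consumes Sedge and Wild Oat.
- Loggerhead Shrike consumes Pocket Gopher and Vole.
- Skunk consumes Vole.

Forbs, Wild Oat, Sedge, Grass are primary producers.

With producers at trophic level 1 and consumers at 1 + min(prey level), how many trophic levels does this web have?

Producers (level 1): Forbs, Wild Oat, Sedge, Grass.
Following each consumer down to its lowest-level prey: Forbs → Pocket Gopher → Coyote (levels 1 through 3).
All prey of Coyote (Pocket Gopher 2, Gopher Snake 3, Loggerhead Shrike 3, Skunk 3) are at level 2 or above, so Coyote is at level 1 + 2 = 3.
Every consumer has at least one prey at level 2 or below, so none exceeds level 3.

3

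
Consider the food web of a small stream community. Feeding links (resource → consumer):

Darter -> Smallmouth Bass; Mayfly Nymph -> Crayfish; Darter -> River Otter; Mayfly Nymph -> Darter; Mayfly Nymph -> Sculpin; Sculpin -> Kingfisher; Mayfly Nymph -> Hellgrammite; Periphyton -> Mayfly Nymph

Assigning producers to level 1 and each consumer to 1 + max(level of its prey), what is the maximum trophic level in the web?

Producers (level 1): Periphyton.
Periphyton → Mayfly Nymph → Darter → Smallmouth Bass gives Smallmouth Bass level 4.
No species has a prey at level 4, so no species reaches level 5.

4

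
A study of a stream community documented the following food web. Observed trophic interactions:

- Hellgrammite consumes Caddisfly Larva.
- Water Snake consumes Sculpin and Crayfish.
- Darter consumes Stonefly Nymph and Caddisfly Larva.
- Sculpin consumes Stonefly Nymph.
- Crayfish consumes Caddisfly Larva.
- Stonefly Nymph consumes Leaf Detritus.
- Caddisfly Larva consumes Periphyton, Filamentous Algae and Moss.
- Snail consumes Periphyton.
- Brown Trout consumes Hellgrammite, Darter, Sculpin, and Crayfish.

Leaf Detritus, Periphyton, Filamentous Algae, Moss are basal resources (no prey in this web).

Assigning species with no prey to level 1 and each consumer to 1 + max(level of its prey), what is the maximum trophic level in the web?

Basal resources (level 1): Leaf Detritus, Periphyton, Filamentous Algae, Moss.
Leaf Detritus → Stonefly Nymph → Sculpin → Water Snake gives Water Snake level 4.
No species has a prey at level 4, so no species reaches level 5.

4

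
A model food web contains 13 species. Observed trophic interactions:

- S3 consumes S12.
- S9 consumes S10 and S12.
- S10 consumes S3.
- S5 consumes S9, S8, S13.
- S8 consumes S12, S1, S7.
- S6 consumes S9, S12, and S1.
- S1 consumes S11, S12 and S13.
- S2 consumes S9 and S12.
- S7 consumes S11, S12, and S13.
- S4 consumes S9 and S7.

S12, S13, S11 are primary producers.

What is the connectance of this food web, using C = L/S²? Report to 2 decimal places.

C = 0.14

The web has S = 13 species and L = 23 feeding links.
C = L / S² = 23 / 169 = 0.1361 ≈ 0.14.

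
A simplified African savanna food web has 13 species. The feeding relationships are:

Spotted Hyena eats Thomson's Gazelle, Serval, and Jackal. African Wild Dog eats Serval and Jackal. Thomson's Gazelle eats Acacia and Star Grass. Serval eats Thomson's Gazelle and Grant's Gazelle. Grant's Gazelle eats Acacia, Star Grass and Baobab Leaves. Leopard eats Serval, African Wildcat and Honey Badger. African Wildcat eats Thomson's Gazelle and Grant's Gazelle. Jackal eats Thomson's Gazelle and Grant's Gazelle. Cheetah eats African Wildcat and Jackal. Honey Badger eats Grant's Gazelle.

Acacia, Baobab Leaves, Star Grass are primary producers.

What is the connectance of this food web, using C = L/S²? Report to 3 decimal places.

The web has S = 13 species and L = 22 feeding links.
C = L / S² = 22 / 169 = 0.1302 ≈ 0.130.

C = 0.130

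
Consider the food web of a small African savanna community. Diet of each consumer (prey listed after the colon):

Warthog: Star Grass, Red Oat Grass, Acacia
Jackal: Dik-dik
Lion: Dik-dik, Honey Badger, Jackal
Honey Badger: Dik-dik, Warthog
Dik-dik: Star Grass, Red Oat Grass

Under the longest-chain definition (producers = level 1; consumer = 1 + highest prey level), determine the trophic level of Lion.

Trophic level 4

Star Grass is a producer → level 1.
Dik-dik eats Star Grass (level 1); other prey at levels: Red Oat Grass 1 → level 2.
Honey Badger eats Dik-dik (level 2); other prey at levels: Warthog 2 → level 3.
Lion eats Honey Badger (level 3); other prey at levels: Dik-dik 2, Jackal 3 → level 4.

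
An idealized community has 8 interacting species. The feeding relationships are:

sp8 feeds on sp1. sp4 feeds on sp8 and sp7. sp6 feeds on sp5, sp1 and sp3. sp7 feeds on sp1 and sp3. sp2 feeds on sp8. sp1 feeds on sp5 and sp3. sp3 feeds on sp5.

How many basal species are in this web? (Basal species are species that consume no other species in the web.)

1

Basal species (no prey listed): sp5.
Count: 1.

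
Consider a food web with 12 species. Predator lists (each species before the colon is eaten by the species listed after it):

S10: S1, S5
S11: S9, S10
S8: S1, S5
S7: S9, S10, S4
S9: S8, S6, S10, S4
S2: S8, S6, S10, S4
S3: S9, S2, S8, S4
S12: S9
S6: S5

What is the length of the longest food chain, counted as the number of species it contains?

One longest chain: S3 → S9 → S10 → S1.
It has 4 species and 3 links.

4 species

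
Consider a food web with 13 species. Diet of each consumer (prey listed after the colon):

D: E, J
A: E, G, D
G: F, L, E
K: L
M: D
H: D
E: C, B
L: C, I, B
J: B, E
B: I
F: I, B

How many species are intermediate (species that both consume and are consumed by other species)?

7

Intermediate species (has both prey and predators): B, F, L, E, G, J, D.
Count: 7.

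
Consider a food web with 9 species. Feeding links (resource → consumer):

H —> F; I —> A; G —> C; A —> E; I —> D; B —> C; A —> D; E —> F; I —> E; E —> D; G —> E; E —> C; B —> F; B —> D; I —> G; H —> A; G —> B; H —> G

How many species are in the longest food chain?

One longest chain: I → G → B → C.
It has 4 species and 3 links.

4 species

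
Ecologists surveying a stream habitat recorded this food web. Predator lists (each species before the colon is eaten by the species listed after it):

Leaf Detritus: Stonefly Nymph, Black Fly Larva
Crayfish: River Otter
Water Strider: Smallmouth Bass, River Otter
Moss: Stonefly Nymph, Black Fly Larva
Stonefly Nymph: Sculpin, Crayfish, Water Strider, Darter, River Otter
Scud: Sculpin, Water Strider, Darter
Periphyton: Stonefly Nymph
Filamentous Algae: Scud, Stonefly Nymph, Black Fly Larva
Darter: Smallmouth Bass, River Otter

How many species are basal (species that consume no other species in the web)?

Basal species (no prey listed): Filamentous Algae, Periphyton, Moss, Leaf Detritus.
Count: 4.

4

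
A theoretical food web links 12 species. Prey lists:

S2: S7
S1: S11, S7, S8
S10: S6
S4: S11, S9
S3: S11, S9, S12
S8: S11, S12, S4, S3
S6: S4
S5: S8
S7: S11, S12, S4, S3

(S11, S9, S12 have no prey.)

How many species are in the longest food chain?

One longest chain: S11 → S4 → S8 → S5.
It has 4 species and 3 links.

4 species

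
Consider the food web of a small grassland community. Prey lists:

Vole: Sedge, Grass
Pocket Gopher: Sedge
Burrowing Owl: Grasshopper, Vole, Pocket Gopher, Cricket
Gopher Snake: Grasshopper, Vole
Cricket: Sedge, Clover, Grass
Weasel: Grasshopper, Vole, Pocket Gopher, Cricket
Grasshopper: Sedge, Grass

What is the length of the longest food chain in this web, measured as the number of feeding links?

2 links

One longest chain: Sedge → Grasshopper → Weasel.
It has 3 species and 2 links.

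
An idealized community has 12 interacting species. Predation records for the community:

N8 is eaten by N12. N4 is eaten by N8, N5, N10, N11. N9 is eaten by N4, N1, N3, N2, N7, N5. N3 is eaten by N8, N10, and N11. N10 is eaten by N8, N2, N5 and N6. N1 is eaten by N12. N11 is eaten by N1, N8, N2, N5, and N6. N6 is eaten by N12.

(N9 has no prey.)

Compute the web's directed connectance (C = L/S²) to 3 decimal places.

The web has S = 12 species and L = 25 feeding links.
C = L / S² = 25 / 144 = 0.1736 ≈ 0.174.

C = 0.174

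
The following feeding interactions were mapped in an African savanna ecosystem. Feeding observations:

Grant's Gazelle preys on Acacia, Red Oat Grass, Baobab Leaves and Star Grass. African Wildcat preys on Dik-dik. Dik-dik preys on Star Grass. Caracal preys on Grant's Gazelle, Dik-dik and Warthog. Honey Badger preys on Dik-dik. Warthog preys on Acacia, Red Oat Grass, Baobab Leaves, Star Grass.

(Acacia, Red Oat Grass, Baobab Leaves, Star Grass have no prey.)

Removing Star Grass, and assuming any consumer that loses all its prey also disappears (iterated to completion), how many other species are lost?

3

Remove Star Grass.
Round 1: Dik-dik (all prey gone) → extinct.
Round 2: African Wildcat (all prey gone), Honey Badger (all prey gone) → extinct.
No further losses. Total secondary extinctions: 3.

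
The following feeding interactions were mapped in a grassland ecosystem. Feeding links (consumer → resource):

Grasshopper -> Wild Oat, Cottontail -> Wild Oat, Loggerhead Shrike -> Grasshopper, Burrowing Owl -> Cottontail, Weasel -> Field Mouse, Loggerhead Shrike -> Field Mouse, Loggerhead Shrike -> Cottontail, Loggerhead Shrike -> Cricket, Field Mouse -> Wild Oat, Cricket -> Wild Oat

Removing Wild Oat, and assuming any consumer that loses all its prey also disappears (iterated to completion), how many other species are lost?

Remove Wild Oat.
Round 1: Cricket (all prey gone), Field Mouse (all prey gone), Grasshopper (all prey gone), Cottontail (all prey gone) → extinct.
Round 2: Burrowing Owl (all prey gone), Loggerhead Shrike (all prey gone), Weasel (all prey gone) → extinct.
No further losses. Total secondary extinctions: 7.

7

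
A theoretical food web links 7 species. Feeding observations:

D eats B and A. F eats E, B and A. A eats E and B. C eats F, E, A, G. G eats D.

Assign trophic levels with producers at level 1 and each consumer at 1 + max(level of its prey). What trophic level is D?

Trophic level 3

E is a producer → level 1.
A eats E (level 1); other prey at levels: B 1 → level 2.
D eats A (level 2); other prey at levels: B 1 → level 3.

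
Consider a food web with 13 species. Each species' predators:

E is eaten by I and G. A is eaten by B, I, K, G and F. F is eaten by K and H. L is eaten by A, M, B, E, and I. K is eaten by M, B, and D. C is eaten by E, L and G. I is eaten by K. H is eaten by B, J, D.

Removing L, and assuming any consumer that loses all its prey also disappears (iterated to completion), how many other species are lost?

4

Remove L.
Round 1: A (all prey gone) → extinct.
Round 2: F (all prey gone) → extinct.
Round 3: H (all prey gone) → extinct.
Round 4: J (all prey gone) → extinct.
No further losses. Total secondary extinctions: 4.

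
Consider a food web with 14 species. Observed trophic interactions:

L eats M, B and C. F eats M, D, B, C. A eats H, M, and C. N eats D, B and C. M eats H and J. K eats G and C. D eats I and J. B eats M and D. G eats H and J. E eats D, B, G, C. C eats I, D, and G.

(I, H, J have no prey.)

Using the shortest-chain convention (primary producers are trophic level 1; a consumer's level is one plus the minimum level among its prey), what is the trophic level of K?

H is a producer → level 1.
G eats H → level 2.
K eats G → level 3.
No prey of K is below level 2, so 3 is the minimum.

Trophic level 3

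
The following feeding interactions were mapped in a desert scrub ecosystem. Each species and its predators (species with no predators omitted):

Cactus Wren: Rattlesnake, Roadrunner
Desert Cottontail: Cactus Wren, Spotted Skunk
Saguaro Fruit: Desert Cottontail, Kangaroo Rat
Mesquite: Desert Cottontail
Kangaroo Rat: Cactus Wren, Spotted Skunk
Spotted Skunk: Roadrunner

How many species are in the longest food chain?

One longest chain: Mesquite → Desert Cottontail → Cactus Wren → Rattlesnake.
It has 4 species and 3 links.

4 species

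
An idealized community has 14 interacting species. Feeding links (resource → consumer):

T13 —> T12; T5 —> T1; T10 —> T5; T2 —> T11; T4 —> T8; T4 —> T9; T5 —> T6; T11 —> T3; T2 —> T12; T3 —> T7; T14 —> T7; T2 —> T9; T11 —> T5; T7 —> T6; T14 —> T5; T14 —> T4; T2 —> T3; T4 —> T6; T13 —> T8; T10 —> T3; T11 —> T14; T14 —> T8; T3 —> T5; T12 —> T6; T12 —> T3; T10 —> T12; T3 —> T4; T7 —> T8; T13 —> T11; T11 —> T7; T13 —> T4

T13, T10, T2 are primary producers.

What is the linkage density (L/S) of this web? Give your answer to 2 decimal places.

There are L = 31 links among S = 14 species.
L/S = 31/14 = 2.2143 ≈ 2.21.

L/S = 2.21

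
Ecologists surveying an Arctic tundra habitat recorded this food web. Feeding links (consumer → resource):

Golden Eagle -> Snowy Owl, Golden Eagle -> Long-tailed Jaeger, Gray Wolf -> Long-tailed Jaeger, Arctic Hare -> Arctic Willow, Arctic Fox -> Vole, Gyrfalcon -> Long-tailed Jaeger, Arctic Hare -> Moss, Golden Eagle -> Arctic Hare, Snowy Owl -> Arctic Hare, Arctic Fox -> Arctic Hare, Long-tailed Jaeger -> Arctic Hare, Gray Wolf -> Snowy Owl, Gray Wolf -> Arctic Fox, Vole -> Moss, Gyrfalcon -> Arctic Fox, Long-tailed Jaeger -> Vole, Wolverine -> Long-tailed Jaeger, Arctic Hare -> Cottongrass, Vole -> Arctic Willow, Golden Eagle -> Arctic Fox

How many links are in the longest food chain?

One longest chain: Cottongrass → Arctic Hare → Snowy Owl → Golden Eagle.
It has 4 species and 3 links.

3 links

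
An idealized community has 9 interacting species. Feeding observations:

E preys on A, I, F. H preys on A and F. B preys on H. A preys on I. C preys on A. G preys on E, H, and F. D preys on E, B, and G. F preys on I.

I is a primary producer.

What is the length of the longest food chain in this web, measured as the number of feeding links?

4 links

One longest chain: I → F → E → G → D.
It has 5 species and 4 links.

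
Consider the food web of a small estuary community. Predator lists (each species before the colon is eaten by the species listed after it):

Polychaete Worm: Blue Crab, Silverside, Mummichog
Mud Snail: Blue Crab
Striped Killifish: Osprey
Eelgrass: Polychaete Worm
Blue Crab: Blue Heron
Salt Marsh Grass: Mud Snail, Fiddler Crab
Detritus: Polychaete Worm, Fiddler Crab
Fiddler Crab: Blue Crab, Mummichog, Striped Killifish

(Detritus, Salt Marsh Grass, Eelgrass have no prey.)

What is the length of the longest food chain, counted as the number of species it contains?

4 species

One longest chain: Detritus → Fiddler Crab → Striped Killifish → Osprey.
It has 4 species and 3 links.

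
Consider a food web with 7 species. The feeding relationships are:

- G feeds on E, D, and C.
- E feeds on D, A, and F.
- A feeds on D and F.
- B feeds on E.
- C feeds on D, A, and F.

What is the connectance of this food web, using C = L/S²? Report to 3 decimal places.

The web has S = 7 species and L = 12 feeding links.
C = L / S² = 12 / 49 = 0.2449 ≈ 0.245.

C = 0.245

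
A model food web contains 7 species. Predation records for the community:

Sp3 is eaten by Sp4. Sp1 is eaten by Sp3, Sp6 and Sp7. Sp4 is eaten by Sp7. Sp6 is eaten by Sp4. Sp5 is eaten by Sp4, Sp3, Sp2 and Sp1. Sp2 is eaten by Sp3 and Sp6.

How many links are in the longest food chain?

One longest chain: Sp5 → Sp2 → Sp6 → Sp4 → Sp7.
It has 5 species and 4 links.

4 links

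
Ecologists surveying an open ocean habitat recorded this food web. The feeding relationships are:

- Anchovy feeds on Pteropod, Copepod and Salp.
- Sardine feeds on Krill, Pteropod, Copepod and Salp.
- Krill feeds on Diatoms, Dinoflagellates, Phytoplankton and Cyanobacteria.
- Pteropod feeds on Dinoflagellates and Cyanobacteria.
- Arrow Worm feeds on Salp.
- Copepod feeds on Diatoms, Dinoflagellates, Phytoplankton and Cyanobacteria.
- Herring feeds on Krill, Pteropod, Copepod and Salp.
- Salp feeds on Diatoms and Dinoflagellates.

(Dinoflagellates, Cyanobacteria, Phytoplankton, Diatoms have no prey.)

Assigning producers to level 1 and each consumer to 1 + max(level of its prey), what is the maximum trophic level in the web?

Producers (level 1): Dinoflagellates, Cyanobacteria, Phytoplankton, Diatoms.
Dinoflagellates → Salp → Arrow Worm gives Arrow Worm level 3.
No species has a prey at level 3, so no species reaches level 4.

3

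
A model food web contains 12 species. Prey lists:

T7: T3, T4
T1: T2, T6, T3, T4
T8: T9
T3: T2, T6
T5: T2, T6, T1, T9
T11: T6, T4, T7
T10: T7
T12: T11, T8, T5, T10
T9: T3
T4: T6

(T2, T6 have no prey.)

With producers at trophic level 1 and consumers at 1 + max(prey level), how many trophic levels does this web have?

Producers (level 1): T2, T6.
T2 → T3 → T9 → T8 → T12 gives T12 level 5.
No species has a prey at level 5, so no species reaches level 6.

5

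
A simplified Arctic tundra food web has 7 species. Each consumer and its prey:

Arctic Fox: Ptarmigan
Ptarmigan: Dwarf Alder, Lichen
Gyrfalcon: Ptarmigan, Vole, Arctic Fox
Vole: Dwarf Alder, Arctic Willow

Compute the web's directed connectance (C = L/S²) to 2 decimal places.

C = 0.16

The web has S = 7 species and L = 8 feeding links.
C = L / S² = 8 / 49 = 0.1633 ≈ 0.16.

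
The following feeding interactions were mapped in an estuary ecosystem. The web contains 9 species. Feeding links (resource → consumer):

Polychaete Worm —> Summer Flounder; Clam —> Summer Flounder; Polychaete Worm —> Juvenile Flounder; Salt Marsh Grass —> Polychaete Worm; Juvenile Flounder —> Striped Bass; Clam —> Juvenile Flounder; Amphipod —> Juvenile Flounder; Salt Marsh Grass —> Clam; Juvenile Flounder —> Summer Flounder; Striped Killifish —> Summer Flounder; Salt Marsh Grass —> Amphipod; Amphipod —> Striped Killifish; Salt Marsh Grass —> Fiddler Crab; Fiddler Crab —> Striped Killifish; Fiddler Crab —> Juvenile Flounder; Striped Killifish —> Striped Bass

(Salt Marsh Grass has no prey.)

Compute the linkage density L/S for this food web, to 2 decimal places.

There are L = 16 links among S = 9 species.
L/S = 16/9 = 1.7778 ≈ 1.78.

L/S = 1.78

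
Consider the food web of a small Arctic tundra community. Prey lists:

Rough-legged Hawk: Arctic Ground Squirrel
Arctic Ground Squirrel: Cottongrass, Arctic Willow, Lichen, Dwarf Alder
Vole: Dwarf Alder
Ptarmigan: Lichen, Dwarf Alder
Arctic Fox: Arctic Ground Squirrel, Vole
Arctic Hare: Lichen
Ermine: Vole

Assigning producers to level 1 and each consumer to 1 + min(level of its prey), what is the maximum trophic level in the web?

Producers (level 1): Cottongrass, Arctic Willow, Lichen, Dwarf Alder.
Following each consumer down to its lowest-level prey: Cottongrass → Arctic Ground Squirrel → Arctic Fox (levels 1 through 3).
All prey of Arctic Fox (Arctic Ground Squirrel 2, Vole 2) are at level 2 or above, so Arctic Fox is at level 1 + 2 = 3.
Every consumer has at least one prey at level 2 or below, so none exceeds level 3.

3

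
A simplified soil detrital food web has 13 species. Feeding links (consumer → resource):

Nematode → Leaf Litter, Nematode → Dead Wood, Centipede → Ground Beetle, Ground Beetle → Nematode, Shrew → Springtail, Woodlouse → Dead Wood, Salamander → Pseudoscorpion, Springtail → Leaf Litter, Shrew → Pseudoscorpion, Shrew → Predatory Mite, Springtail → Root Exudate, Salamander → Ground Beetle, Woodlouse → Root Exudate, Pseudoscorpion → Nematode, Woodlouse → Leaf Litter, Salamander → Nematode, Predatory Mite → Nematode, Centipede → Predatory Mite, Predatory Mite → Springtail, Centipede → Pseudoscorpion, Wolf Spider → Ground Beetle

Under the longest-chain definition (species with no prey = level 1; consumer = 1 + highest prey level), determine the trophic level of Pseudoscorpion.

Leaf Litter has no prey (basal) → level 1.
Nematode eats Leaf Litter (level 1); other prey at levels: Dead Wood 1 → level 2.
Pseudoscorpion eats Nematode → level 3.

Trophic level 3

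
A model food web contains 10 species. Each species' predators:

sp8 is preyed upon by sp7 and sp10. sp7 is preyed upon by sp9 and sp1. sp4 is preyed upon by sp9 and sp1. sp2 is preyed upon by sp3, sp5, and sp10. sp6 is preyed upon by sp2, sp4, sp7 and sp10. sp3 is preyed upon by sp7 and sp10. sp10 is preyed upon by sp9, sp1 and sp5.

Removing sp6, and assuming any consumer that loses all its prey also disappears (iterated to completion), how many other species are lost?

3

Remove sp6.
Round 1: sp4 (all prey gone), sp2 (all prey gone) → extinct.
Round 2: sp3 (all prey gone) → extinct.
No further losses. Total secondary extinctions: 3.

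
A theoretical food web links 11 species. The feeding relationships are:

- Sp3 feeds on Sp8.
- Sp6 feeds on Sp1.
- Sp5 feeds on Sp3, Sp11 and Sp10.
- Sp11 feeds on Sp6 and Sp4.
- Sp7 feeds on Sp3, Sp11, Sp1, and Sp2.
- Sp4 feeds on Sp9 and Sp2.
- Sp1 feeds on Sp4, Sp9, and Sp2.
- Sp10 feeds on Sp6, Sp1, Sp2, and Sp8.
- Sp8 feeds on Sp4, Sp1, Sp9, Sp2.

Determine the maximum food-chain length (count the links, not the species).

5 links

One longest chain: Sp2 → Sp4 → Sp1 → Sp6 → Sp10 → Sp5.
It has 6 species and 5 links.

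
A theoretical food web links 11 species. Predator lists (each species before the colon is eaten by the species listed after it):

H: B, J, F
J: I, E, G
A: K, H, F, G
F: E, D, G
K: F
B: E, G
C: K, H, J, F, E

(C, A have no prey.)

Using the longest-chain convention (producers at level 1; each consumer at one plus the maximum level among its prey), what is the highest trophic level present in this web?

Producers (level 1): C, A.
C → H → B → E gives E level 4.
No species has a prey at level 4, so no species reaches level 5.

4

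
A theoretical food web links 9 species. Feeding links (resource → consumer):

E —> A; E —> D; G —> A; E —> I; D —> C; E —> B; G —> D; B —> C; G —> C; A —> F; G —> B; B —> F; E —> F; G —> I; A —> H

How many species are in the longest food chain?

One longest chain: G → A → F.
It has 3 species and 2 links.

3 species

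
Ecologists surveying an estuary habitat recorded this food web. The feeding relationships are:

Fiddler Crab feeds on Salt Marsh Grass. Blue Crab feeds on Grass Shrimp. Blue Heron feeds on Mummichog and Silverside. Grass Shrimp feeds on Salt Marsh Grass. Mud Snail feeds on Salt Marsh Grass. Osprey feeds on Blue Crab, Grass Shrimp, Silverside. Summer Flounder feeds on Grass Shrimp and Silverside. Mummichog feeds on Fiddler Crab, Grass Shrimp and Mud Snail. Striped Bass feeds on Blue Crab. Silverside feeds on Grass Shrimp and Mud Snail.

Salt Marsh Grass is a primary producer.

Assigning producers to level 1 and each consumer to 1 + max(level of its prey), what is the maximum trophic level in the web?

Producers (level 1): Salt Marsh Grass.
Salt Marsh Grass → Grass Shrimp → Silverside → Osprey gives Osprey level 4.
No species has a prey at level 4, so no species reaches level 5.

4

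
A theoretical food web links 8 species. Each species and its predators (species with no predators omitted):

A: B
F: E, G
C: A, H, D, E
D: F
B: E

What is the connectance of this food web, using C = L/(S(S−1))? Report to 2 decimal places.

The web has S = 8 species and L = 9 feeding links.
C = L / (S(S−1)) = 9 / 56 = 0.1607 ≈ 0.16.

C = 0.16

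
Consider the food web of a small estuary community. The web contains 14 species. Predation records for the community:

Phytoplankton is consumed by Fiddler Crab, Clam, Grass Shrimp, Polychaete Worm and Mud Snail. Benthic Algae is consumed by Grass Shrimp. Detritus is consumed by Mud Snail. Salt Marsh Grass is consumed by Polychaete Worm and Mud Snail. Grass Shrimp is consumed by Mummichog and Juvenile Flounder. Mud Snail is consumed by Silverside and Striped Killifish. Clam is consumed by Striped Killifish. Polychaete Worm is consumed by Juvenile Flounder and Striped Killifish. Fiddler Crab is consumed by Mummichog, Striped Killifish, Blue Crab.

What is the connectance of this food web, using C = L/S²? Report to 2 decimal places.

The web has S = 14 species and L = 19 feeding links.
C = L / S² = 19 / 196 = 0.0969 ≈ 0.10.

C = 0.10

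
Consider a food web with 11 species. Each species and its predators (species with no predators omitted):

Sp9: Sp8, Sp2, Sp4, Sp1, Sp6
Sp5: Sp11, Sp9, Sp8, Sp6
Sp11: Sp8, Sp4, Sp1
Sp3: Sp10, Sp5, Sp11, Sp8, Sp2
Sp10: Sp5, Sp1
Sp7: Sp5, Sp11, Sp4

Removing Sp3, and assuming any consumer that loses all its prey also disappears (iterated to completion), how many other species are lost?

1

Remove Sp3.
Round 1: Sp10 (all prey gone) → extinct.
No further losses. Total secondary extinctions: 1.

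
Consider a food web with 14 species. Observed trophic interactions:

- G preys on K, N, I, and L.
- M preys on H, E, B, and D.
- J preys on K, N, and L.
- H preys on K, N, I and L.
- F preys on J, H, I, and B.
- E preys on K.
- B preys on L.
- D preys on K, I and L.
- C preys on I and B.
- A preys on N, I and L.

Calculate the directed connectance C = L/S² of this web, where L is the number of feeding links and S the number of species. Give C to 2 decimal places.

The web has S = 14 species and L = 29 feeding links.
C = L / S² = 29 / 196 = 0.1480 ≈ 0.15.

C = 0.15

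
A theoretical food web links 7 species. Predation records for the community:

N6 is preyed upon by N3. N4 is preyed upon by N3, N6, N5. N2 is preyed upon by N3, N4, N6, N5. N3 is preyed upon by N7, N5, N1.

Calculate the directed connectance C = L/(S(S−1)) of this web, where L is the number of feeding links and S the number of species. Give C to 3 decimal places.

C = 0.262

The web has S = 7 species and L = 11 feeding links.
C = L / (S(S−1)) = 11 / 42 = 0.2619 ≈ 0.262.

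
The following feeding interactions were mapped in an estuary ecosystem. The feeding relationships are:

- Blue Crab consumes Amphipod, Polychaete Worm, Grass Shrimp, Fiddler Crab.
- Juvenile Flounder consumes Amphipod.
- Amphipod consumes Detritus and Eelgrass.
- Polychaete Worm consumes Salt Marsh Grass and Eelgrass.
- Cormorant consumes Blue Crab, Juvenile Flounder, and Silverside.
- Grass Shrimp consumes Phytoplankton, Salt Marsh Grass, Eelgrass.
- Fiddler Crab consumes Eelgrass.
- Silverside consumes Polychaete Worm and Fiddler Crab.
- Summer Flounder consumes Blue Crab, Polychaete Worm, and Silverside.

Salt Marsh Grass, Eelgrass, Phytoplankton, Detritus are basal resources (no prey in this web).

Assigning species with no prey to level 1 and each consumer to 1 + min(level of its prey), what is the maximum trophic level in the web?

4

Basal resources (level 1): Salt Marsh Grass, Eelgrass, Phytoplankton, Detritus.
Following each consumer down to its lowest-level prey: Salt Marsh Grass → Grass Shrimp → Blue Crab → Cormorant (levels 1 through 4).
All prey of Cormorant (Blue Crab 3, Juvenile Flounder 3, Silverside 3) are at level 3 or above, so Cormorant is at level 1 + 3 = 4.
Every consumer has at least one prey at level 3 or below, so none exceeds level 4.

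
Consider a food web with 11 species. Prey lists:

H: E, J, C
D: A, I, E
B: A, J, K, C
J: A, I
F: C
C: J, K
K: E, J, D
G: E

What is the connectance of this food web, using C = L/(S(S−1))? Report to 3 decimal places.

C = 0.173

The web has S = 11 species and L = 19 feeding links.
C = L / (S(S−1)) = 19 / 110 = 0.1727 ≈ 0.173.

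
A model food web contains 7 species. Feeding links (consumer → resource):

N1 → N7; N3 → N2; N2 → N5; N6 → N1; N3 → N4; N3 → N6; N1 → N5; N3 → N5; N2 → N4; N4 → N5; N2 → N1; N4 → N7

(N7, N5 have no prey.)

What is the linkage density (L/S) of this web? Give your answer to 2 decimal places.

L/S = 1.71

There are L = 12 links among S = 7 species.
L/S = 12/7 = 1.7143 ≈ 1.71.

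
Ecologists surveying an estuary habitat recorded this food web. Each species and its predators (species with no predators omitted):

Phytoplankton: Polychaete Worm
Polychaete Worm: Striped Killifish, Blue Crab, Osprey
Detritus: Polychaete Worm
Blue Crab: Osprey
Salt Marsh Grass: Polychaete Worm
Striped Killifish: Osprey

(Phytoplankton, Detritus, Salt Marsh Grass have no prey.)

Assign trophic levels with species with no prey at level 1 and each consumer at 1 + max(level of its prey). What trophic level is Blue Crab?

Trophic level 3

Phytoplankton has no prey (basal) → level 1.
Polychaete Worm eats Phytoplankton (level 1); other prey at levels: Detritus 1, Salt Marsh Grass 1 → level 2.
Blue Crab eats Polychaete Worm → level 3.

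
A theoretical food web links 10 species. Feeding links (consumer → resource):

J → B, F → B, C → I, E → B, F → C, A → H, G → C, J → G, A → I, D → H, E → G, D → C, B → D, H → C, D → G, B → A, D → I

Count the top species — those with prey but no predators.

Top species (has prey, but nothing eats it): J, F, E.
Count: 3.

3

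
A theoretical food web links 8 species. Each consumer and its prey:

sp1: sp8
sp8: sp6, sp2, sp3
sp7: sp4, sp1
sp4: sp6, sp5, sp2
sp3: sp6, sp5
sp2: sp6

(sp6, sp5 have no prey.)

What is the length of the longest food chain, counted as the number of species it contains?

5 species

One longest chain: sp6 → sp2 → sp8 → sp1 → sp7.
It has 5 species and 4 links.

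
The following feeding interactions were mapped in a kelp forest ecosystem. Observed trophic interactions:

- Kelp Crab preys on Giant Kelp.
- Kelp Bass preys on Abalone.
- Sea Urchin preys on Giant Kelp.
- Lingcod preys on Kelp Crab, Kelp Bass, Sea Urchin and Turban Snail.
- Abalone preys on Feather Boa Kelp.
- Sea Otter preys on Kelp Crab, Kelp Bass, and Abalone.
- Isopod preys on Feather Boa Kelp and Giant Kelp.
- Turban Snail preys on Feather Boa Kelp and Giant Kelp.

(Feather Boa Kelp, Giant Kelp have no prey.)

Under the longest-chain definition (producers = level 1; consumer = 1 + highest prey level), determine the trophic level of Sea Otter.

Feather Boa Kelp is a producer → level 1.
Abalone eats Feather Boa Kelp → level 2.
Kelp Bass eats Abalone → level 3.
Sea Otter eats Kelp Bass (level 3); other prey at levels: Kelp Crab 2, Abalone 2 → level 4.

Trophic level 4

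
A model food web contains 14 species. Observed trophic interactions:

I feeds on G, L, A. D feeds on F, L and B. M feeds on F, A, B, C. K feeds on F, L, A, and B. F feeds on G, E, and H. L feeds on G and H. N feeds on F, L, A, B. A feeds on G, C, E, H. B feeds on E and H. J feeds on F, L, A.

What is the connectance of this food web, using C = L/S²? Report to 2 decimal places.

C = 0.16

The web has S = 14 species and L = 32 feeding links.
C = L / S² = 32 / 196 = 0.1633 ≈ 0.16.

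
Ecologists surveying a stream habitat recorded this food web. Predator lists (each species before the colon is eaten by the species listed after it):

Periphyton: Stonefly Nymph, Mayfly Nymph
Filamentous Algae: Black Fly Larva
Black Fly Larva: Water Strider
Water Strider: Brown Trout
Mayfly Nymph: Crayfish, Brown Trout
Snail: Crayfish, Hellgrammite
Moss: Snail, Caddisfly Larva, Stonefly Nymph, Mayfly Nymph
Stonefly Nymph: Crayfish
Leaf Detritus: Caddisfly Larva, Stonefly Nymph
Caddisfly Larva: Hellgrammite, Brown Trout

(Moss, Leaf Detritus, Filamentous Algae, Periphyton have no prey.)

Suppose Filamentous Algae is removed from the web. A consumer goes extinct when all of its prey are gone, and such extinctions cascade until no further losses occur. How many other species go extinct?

Remove Filamentous Algae.
Round 1: Black Fly Larva (all prey gone) → extinct.
Round 2: Water Strider (all prey gone) → extinct.
No further losses. Total secondary extinctions: 2.

2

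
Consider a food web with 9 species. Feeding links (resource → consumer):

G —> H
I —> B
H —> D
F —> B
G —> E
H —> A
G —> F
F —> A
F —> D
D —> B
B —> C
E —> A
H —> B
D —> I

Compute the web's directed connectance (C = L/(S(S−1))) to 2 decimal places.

C = 0.19

The web has S = 9 species and L = 14 feeding links.
C = L / (S(S−1)) = 14 / 72 = 0.1944 ≈ 0.19.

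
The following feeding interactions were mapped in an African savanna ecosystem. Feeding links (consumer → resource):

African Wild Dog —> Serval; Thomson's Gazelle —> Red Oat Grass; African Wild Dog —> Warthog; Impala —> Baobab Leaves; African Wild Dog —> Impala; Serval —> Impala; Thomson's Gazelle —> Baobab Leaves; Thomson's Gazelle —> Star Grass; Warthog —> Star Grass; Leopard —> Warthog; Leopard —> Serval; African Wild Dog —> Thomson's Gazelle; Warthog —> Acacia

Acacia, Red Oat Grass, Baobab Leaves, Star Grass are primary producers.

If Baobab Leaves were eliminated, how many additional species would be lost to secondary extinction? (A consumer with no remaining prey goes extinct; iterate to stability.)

2

Remove Baobab Leaves.
Round 1: Impala (all prey gone) → extinct.
Round 2: Serval (all prey gone) → extinct.
No further losses. Total secondary extinctions: 2.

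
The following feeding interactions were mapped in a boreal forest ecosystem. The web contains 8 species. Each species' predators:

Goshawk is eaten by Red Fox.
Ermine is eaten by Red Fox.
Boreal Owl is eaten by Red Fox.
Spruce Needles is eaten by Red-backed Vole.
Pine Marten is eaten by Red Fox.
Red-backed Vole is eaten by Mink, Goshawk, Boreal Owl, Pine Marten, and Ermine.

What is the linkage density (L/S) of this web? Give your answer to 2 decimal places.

There are L = 10 links among S = 8 species.
L/S = 10/8 = 1.2500 ≈ 1.25.

L/S = 1.25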